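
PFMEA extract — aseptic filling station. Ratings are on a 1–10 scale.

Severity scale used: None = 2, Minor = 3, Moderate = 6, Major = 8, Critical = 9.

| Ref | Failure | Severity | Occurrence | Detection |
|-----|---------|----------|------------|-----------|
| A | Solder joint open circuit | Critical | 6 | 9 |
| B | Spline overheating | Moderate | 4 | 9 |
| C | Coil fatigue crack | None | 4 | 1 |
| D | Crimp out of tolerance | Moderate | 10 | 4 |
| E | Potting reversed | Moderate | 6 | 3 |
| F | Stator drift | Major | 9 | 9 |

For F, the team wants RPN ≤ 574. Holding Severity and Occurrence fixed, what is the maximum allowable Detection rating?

F: S=8, O=9, D=9 → current RPN = 648.
Fixed product = 72. Need 72 × D ≤ 574, so D ≤ 574/72 = 7.97.
Maximum integer Detection rating = 7 (gives RPN 504; D=8 would give 576 > 574).

7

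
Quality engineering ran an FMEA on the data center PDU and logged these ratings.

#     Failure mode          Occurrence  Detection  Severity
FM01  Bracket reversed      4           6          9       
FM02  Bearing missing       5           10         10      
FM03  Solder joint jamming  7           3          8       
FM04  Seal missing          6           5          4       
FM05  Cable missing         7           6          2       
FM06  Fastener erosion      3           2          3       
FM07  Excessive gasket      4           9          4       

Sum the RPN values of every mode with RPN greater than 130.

RPN = Severity × Occurrence × Detection:
  FM01: 9 × 4 × 6 = 216
  FM02: 10 × 5 × 10 = 500
  FM03: 8 × 7 × 3 = 168
  FM04: 4 × 6 × 5 = 120
  FM05: 2 × 7 × 6 = 84
  FM06: 3 × 3 × 2 = 18
  FM07: 4 × 4 × 9 = 144
RPN > 130: FM01 (216), FM02 (500), FM03 (168), FM07 (144).
Sum: 216 + 500 + 168 + 144 = 1028.

1028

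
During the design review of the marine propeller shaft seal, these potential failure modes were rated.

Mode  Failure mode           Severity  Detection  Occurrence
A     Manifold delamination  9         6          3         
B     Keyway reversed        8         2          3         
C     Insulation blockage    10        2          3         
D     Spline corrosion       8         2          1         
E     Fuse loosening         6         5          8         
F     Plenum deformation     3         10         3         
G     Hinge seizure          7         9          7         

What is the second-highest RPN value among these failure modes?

240

RPN = Severity × Occurrence × Detection:
  A: 9 × 3 × 6 = 162
  B: 8 × 3 × 2 = 48
  C: 10 × 3 × 2 = 60
  D: 8 × 1 × 2 = 16
  E: 6 × 8 × 5 = 240
  F: 3 × 3 × 10 = 90
  G: 7 × 7 × 9 = 441
Sorted descending: 441, 240, 162, 90, 60, 48, 16.
The second-highest RPN is 240 (E).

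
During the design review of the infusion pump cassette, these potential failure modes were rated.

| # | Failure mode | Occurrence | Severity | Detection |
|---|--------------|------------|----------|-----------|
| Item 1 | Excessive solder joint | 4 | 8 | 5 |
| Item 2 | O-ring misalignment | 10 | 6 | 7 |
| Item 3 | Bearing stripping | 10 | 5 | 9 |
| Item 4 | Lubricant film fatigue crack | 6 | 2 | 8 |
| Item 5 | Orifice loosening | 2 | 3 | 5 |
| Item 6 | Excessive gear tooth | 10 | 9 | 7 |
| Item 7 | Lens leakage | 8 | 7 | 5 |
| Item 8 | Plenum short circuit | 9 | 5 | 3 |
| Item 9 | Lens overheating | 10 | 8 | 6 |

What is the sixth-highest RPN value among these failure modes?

RPN = Severity × Occurrence × Detection:
  Item 1: 8 × 4 × 5 = 160
  Item 2: 6 × 10 × 7 = 420
  Item 3: 5 × 10 × 9 = 450
  Item 4: 2 × 6 × 8 = 96
  Item 5: 3 × 2 × 5 = 30
  Item 6: 9 × 10 × 7 = 630
  Item 7: 7 × 8 × 5 = 280
  Item 8: 5 × 9 × 3 = 135
  Item 9: 8 × 10 × 6 = 480
Sorted descending: 630, 480, 450, 420, 280, 160, 135, 96, 30.
The sixth-highest RPN is 160 (Item 1).

160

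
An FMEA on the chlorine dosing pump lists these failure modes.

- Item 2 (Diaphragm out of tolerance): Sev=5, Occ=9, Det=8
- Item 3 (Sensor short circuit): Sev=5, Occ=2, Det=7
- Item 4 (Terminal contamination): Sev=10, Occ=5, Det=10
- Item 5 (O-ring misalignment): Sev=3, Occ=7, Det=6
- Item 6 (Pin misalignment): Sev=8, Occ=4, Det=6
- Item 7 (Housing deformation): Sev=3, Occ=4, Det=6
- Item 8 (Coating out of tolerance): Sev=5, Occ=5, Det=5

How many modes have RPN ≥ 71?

RPN = Severity × Occurrence × Detection:
  Item 2: 5 × 9 × 8 = 360
  Item 3: 5 × 2 × 7 = 70
  Item 4: 10 × 5 × 10 = 500
  Item 5: 3 × 7 × 6 = 126
  Item 6: 8 × 4 × 6 = 192
  Item 7: 3 × 4 × 6 = 72
  Item 8: 5 × 5 × 5 = 125
Modes with RPN ≥ 71: Item 2 (360), Item 4 (500), Item 5 (126), Item 6 (192), Item 7 (72), Item 8 (125) → 6.

6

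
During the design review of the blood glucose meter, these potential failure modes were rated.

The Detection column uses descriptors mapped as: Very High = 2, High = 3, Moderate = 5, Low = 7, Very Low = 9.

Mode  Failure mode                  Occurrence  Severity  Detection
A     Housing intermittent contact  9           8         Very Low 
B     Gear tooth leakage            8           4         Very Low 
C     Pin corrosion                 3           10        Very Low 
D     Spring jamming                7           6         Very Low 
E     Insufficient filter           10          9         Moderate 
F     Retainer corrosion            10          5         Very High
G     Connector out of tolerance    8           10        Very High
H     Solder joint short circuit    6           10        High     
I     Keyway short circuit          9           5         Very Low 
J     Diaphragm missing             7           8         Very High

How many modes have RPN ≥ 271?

5

RPN = Severity × Occurrence × Detection:
  A: 8 × 9 × 9 = 648
  B: 4 × 8 × 9 = 288
  C: 10 × 3 × 9 = 270
  D: 6 × 7 × 9 = 378
  E: 9 × 10 × 5 = 450
  F: 5 × 10 × 2 = 100
  G: 10 × 8 × 2 = 160
  H: 10 × 6 × 3 = 180
  I: 5 × 9 × 9 = 405
  J: 8 × 7 × 2 = 112
Modes with RPN ≥ 271: A (648), B (288), D (378), E (450), I (405) → 5.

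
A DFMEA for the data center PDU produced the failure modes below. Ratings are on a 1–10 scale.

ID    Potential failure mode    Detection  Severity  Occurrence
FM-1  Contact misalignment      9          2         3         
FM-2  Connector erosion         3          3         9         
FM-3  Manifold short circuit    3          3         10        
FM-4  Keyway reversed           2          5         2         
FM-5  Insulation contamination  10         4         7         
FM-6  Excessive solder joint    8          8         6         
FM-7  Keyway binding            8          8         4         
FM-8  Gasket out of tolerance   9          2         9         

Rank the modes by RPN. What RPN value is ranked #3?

256

RPN = Severity × Occurrence × Detection:
  FM-1: 2 × 3 × 9 = 54
  FM-2: 3 × 9 × 3 = 81
  FM-3: 3 × 10 × 3 = 90
  FM-4: 5 × 2 × 2 = 20
  FM-5: 4 × 7 × 10 = 280
  FM-6: 8 × 6 × 8 = 384
  FM-7: 8 × 4 × 8 = 256
  FM-8: 2 × 9 × 9 = 162
Sorted descending: 384, 280, 256, 162, 90, 81, 54, 20.
The third-highest RPN is 256 (FM-7).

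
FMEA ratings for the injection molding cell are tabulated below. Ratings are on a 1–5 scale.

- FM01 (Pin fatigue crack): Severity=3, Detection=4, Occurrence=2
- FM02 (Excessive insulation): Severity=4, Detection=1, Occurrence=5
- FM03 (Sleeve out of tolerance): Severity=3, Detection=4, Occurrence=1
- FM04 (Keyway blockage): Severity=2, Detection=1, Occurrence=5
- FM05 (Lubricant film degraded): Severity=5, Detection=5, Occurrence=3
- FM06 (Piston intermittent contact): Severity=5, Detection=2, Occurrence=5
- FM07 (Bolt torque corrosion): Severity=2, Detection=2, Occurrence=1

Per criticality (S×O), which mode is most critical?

Criticality = Severity × Occurrence:
  FM01: 3 × 2 = 6
  FM02: 4 × 5 = 20
  FM03: 3 × 1 = 3
  FM04: 2 × 5 = 10
  FM05: 5 × 3 = 15
  FM06: 5 × 5 = 25
  FM07: 2 × 1 = 2
Highest criticality is 25 → FM06.

FM06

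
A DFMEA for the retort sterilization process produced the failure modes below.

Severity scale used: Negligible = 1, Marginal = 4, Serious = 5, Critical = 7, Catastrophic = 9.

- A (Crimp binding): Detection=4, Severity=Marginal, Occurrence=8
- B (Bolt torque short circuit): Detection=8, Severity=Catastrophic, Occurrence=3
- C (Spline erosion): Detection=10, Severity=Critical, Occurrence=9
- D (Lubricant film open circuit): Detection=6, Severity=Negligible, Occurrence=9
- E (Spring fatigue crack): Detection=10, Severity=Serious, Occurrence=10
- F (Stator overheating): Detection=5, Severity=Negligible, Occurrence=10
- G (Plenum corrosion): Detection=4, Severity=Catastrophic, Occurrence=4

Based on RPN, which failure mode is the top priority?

RPN = Severity × Occurrence × Detection:
  A: 4 × 8 × 4 = 128
  B: 9 × 3 × 8 = 216
  C: 7 × 9 × 10 = 630
  D: 1 × 9 × 6 = 54
  E: 5 × 10 × 10 = 500
  F: 1 × 10 × 5 = 50
  G: 9 × 4 × 4 = 144
Highest RPN is 630 → C.

C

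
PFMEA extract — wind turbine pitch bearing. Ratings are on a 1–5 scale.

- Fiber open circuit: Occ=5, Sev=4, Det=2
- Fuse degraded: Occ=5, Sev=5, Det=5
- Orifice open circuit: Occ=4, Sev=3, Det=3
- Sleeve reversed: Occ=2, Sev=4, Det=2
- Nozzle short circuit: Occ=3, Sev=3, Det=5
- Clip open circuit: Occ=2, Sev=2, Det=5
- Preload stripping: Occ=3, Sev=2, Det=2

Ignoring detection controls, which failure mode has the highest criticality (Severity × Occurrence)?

Criticality = Severity × Occurrence:
  Fiber open circuit: 4 × 5 = 20
  Fuse degraded: 5 × 5 = 25
  Orifice open circuit: 3 × 4 = 12
  Sleeve reversed: 4 × 2 = 8
  Nozzle short circuit: 3 × 3 = 9
  Clip open circuit: 2 × 2 = 4
  Preload stripping: 2 × 3 = 6
Highest criticality is 25 → Fuse degraded.

Fuse degraded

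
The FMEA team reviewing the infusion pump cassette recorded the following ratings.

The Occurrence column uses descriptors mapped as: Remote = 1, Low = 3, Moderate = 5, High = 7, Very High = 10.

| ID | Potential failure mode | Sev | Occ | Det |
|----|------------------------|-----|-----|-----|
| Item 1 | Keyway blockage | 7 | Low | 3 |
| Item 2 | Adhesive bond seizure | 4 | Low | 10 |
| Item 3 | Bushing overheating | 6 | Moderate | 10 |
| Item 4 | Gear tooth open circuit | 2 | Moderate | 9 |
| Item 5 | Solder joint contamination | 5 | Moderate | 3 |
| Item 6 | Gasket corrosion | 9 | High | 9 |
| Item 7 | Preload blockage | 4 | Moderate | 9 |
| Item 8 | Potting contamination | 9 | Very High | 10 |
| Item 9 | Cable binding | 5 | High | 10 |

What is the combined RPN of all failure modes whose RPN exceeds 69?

RPN = Severity × Occurrence × Detection:
  Item 1: 7 × 3 × 3 = 63
  Item 2: 4 × 3 × 10 = 120
  Item 3: 6 × 5 × 10 = 300
  Item 4: 2 × 5 × 9 = 90
  Item 5: 5 × 5 × 3 = 75
  Item 6: 9 × 7 × 9 = 567
  Item 7: 4 × 5 × 9 = 180
  Item 8: 9 × 10 × 10 = 900
  Item 9: 5 × 7 × 10 = 350
RPN > 69: Item 2 (120), Item 3 (300), Item 4 (90), Item 5 (75), Item 6 (567), Item 7 (180), Item 8 (900), Item 9 (350).
Sum: 120 + 300 + 90 + 75 + 567 + 180 + 900 + 350 = 2582.

2582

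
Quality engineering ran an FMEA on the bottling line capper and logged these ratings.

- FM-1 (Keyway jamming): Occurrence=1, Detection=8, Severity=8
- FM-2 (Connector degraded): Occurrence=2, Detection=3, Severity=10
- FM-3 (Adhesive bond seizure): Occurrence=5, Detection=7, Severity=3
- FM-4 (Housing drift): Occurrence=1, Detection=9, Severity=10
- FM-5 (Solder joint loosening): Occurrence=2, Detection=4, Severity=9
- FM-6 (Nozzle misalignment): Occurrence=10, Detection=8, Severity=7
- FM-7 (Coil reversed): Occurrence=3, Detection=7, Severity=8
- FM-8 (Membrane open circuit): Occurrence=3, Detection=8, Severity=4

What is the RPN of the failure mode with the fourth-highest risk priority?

96

RPN = Severity × Occurrence × Detection:
  FM-1: 8 × 1 × 8 = 64
  FM-2: 10 × 2 × 3 = 60
  FM-3: 3 × 5 × 7 = 105
  FM-4: 10 × 1 × 9 = 90
  FM-5: 9 × 2 × 4 = 72
  FM-6: 7 × 10 × 8 = 560
  FM-7: 8 × 3 × 7 = 168
  FM-8: 4 × 3 × 8 = 96
Sorted descending: 560, 168, 105, 96, 90, 72, 64, 60.
The fourth-highest RPN is 96 (FM-8).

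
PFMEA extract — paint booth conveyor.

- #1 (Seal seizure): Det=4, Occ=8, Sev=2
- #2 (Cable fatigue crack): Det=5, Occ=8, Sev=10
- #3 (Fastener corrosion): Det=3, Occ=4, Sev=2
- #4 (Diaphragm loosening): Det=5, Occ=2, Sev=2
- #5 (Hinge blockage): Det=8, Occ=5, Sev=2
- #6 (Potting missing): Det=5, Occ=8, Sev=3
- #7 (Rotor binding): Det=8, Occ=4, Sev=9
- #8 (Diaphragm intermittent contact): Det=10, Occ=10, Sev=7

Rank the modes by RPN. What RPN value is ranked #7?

RPN = Severity × Occurrence × Detection:
  #1: 2 × 8 × 4 = 64
  #2: 10 × 8 × 5 = 400
  #3: 2 × 4 × 3 = 24
  #4: 2 × 2 × 5 = 20
  #5: 2 × 5 × 8 = 80
  #6: 3 × 8 × 5 = 120
  #7: 9 × 4 × 8 = 288
  #8: 7 × 10 × 10 = 700
Sorted descending: 700, 400, 288, 120, 80, 64, 24, 20.
The seventh-highest RPN is 24 (#3).

24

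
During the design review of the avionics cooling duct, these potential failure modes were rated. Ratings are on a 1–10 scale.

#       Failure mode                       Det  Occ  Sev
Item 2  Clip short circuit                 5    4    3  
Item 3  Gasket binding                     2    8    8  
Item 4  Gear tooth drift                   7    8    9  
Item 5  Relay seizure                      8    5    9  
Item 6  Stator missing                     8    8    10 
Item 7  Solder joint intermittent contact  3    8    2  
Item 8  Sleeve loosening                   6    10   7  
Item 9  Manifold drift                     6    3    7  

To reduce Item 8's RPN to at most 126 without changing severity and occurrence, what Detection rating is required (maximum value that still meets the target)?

1

Item 8: S=7, O=10, D=6 → current RPN = 420.
Fixed product = 70. Need 70 × D ≤ 126, so D ≤ 126/70 = 1.80.
Maximum integer Detection rating = 1 (gives RPN 70; D=2 would give 140 > 126).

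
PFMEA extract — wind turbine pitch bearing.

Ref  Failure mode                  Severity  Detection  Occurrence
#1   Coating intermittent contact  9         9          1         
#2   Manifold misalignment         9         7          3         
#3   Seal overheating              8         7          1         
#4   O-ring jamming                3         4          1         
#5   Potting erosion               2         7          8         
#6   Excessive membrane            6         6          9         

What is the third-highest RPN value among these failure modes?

112

RPN = Severity × Occurrence × Detection:
  #1: 9 × 1 × 9 = 81
  #2: 9 × 3 × 7 = 189
  #3: 8 × 1 × 7 = 56
  #4: 3 × 1 × 4 = 12
  #5: 2 × 8 × 7 = 112
  #6: 6 × 9 × 6 = 324
Sorted descending: 324, 189, 112, 81, 56, 12.
The third-highest RPN is 112 (#5).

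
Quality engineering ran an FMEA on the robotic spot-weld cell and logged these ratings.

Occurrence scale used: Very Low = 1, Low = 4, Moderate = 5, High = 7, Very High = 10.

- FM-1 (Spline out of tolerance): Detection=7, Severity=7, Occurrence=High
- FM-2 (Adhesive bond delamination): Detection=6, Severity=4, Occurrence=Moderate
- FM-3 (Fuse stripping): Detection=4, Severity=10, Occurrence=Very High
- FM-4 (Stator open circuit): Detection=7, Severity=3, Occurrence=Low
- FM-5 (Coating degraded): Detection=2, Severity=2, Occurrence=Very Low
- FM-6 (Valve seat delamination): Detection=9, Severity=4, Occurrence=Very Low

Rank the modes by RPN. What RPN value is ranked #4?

84

RPN = Severity × Occurrence × Detection:
  FM-1: 7 × 7 × 7 = 343
  FM-2: 4 × 5 × 6 = 120
  FM-3: 10 × 10 × 4 = 400
  FM-4: 3 × 4 × 7 = 84
  FM-5: 2 × 1 × 2 = 4
  FM-6: 4 × 1 × 9 = 36
Sorted descending: 400, 343, 120, 84, 36, 4.
The fourth-highest RPN is 84 (FM-4).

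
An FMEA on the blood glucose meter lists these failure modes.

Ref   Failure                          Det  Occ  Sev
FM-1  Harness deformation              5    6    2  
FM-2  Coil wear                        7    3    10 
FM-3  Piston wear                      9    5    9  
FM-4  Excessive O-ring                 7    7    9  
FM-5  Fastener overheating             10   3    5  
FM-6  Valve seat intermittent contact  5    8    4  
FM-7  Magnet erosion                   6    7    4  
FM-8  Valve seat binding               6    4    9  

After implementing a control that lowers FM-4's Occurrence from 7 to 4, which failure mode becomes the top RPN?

FM-3

RPN = Severity × Occurrence × Detection:
  FM-1: 2 × 6 × 5 = 60
  FM-2: 10 × 3 × 7 = 210
  FM-3: 9 × 5 × 9 = 405
  FM-4: 9 × 7 × 7 = 441
  FM-5: 5 × 3 × 10 = 150
  FM-6: 4 × 8 × 5 = 160
  FM-7: 4 × 7 × 6 = 168
  FM-8: 9 × 4 × 6 = 216
After action: FM-4 → 9 × 4 × 7 = 252.
Revised RPNs: FM-3=405, FM-4=252, FM-8=216, FM-2=210, FM-7=168, FM-6=160, FM-5=150, FM-1=60.
Highest is now FM-3 (405).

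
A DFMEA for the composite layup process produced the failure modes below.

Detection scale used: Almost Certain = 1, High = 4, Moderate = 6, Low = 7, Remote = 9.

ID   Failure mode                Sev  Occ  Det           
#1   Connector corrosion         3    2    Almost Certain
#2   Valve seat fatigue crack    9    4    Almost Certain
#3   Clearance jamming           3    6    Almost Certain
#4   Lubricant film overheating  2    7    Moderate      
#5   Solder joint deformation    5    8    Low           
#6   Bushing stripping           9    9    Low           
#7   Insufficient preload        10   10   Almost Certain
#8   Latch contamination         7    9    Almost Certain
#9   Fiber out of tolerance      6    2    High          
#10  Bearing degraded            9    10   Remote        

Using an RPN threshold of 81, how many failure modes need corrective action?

RPN = Severity × Occurrence × Detection:
  #1: 3 × 2 × 1 = 6
  #2: 9 × 4 × 1 = 36
  #3: 3 × 6 × 1 = 18
  #4: 2 × 7 × 6 = 84
  #5: 5 × 8 × 7 = 280
  #6: 9 × 9 × 7 = 567
  #7: 10 × 10 × 1 = 100
  #8: 7 × 9 × 1 = 63
  #9: 6 × 2 × 4 = 48
  #10: 9 × 10 × 9 = 810
Modes with RPN ≥ 81: #4 (84), #5 (280), #6 (567), #7 (100), #10 (810) → 5.

5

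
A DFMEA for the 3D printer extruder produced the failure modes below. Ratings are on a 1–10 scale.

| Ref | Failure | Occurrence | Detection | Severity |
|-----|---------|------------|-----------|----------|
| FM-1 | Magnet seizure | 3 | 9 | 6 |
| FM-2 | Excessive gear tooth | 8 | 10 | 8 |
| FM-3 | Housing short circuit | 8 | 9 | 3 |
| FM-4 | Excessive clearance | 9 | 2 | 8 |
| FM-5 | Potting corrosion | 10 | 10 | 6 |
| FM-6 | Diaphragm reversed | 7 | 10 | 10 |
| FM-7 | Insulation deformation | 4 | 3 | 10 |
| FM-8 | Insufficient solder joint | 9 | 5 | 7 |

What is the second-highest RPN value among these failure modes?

640

RPN = Severity × Occurrence × Detection:
  FM-1: 6 × 3 × 9 = 162
  FM-2: 8 × 8 × 10 = 640
  FM-3: 3 × 8 × 9 = 216
  FM-4: 8 × 9 × 2 = 144
  FM-5: 6 × 10 × 10 = 600
  FM-6: 10 × 7 × 10 = 700
  FM-7: 10 × 4 × 3 = 120
  FM-8: 7 × 9 × 5 = 315
Sorted descending: 700, 640, 600, 315, 216, 162, 144, 120.
The second-highest RPN is 640 (FM-2).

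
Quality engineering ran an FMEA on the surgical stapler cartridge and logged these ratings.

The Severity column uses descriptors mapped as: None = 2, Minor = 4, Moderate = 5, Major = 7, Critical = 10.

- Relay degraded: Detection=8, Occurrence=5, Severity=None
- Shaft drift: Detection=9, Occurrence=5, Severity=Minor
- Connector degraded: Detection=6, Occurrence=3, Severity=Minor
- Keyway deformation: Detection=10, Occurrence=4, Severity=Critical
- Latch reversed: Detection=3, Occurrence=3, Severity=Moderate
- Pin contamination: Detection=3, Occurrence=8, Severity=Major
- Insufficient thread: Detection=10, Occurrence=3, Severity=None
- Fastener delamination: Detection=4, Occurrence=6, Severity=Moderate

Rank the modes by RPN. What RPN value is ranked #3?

RPN = Severity × Occurrence × Detection:
  Relay degraded: 2 × 5 × 8 = 80
  Shaft drift: 4 × 5 × 9 = 180
  Connector degraded: 4 × 3 × 6 = 72
  Keyway deformation: 10 × 4 × 10 = 400
  Latch reversed: 5 × 3 × 3 = 45
  Pin contamination: 7 × 8 × 3 = 168
  Insufficient thread: 2 × 3 × 10 = 60
  Fastener delamination: 5 × 6 × 4 = 120
Sorted descending: 400, 180, 168, 120, 80, 72, 60, 45.
The third-highest RPN is 168 (Pin contamination).

168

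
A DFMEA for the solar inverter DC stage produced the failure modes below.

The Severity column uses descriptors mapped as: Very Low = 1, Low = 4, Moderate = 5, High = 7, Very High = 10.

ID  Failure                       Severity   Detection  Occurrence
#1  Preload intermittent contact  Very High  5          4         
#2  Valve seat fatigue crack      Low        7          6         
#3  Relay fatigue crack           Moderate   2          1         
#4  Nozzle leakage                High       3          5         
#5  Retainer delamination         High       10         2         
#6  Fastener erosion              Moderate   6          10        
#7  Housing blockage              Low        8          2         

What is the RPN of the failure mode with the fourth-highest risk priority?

RPN = Severity × Occurrence × Detection:
  #1: 10 × 4 × 5 = 200
  #2: 4 × 6 × 7 = 168
  #3: 5 × 1 × 2 = 10
  #4: 7 × 5 × 3 = 105
  #5: 7 × 2 × 10 = 140
  #6: 5 × 10 × 6 = 300
  #7: 4 × 2 × 8 = 64
Sorted descending: 300, 200, 168, 140, 105, 64, 10.
The fourth-highest RPN is 140 (#5).

140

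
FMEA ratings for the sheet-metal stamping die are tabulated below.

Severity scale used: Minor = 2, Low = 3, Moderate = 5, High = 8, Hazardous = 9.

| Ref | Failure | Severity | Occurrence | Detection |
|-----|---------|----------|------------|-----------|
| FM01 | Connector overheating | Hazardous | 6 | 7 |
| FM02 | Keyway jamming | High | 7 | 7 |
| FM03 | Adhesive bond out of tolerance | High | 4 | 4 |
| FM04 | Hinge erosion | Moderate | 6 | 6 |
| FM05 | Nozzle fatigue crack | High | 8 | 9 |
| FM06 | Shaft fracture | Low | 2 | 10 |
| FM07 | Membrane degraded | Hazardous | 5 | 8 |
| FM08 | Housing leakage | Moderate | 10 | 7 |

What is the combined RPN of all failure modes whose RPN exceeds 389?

RPN = Severity × Occurrence × Detection:
  FM01: 9 × 6 × 7 = 378
  FM02: 8 × 7 × 7 = 392
  FM03: 8 × 4 × 4 = 128
  FM04: 5 × 6 × 6 = 180
  FM05: 8 × 8 × 9 = 576
  FM06: 3 × 2 × 10 = 60
  FM07: 9 × 5 × 8 = 360
  FM08: 5 × 10 × 7 = 350
RPN > 389: FM02 (392), FM05 (576).
Sum: 392 + 576 = 968.

968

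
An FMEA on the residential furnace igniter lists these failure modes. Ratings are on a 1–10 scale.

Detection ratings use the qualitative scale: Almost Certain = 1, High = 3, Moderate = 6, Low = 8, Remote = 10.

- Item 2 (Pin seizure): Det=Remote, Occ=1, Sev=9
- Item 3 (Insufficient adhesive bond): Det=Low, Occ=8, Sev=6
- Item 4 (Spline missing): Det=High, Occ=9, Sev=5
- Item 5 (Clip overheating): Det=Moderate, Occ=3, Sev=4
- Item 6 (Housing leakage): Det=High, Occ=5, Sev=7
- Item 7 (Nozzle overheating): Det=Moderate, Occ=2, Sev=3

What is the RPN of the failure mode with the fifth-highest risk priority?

72

RPN = Severity × Occurrence × Detection:
  Item 2: 9 × 1 × 10 = 90
  Item 3: 6 × 8 × 8 = 384
  Item 4: 5 × 9 × 3 = 135
  Item 5: 4 × 3 × 6 = 72
  Item 6: 7 × 5 × 3 = 105
  Item 7: 3 × 2 × 6 = 36
Sorted descending: 384, 135, 105, 90, 72, 36.
The fifth-highest RPN is 72 (Item 5).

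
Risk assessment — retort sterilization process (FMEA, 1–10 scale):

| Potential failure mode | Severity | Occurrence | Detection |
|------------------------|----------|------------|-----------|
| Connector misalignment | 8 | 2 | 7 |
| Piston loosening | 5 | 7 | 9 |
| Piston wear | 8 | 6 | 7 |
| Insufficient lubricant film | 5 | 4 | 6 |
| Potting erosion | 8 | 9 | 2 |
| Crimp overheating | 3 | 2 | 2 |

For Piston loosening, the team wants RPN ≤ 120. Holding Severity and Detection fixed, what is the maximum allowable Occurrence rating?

Piston loosening: S=5, O=7, D=9 → current RPN = 315.
Fixed product = 45. Need 45 × O ≤ 120, so O ≤ 120/45 = 2.67.
Maximum integer Occurrence rating = 2 (gives RPN 90; O=3 would give 135 > 120).

2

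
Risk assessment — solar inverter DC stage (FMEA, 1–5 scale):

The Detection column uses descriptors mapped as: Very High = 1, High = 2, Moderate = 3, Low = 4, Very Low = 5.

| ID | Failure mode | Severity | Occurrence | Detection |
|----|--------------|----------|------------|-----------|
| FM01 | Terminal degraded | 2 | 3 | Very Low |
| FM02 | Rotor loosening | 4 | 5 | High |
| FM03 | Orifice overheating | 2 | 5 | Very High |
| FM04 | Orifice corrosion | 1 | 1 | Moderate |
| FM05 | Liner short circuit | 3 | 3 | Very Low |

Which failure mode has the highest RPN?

FM05

RPN = Severity × Occurrence × Detection:
  FM01: 2 × 3 × 5 = 30
  FM02: 4 × 5 × 2 = 40
  FM03: 2 × 5 × 1 = 10
  FM04: 1 × 1 × 3 = 3
  FM05: 3 × 3 × 5 = 45
Highest RPN is 45 → FM05.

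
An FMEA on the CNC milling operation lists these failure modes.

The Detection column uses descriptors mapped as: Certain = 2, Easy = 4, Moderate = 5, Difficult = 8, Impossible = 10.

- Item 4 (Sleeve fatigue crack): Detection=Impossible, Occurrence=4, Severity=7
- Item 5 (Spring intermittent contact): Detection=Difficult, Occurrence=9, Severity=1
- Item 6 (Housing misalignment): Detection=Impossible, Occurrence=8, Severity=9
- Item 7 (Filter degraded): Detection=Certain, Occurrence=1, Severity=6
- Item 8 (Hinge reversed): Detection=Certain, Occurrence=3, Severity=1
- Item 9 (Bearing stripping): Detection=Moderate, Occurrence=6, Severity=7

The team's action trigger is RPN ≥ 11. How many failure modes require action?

5

RPN = Severity × Occurrence × Detection:
  Item 4: 7 × 4 × 10 = 280
  Item 5: 1 × 9 × 8 = 72
  Item 6: 9 × 8 × 10 = 720
  Item 7: 6 × 1 × 2 = 12
  Item 8: 1 × 3 × 2 = 6
  Item 9: 7 × 6 × 5 = 210
Modes with RPN ≥ 11: Item 4 (280), Item 5 (72), Item 6 (720), Item 7 (12), Item 9 (210) → 5.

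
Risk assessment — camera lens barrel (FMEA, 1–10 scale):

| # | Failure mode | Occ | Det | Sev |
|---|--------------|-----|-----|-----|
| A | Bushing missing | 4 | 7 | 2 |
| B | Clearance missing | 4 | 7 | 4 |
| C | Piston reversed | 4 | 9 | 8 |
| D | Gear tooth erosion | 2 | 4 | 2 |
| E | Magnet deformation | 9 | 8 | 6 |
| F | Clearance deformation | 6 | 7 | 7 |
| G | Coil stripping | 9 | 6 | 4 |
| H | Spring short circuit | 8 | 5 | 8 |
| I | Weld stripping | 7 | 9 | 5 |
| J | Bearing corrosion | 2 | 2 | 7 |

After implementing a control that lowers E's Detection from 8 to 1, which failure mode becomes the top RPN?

RPN = Severity × Occurrence × Detection:
  A: 2 × 4 × 7 = 56
  B: 4 × 4 × 7 = 112
  C: 8 × 4 × 9 = 288
  D: 2 × 2 × 4 = 16
  E: 6 × 9 × 8 = 432
  F: 7 × 6 × 7 = 294
  G: 4 × 9 × 6 = 216
  H: 8 × 8 × 5 = 320
  I: 5 × 7 × 9 = 315
  J: 7 × 2 × 2 = 28
After action: E → 6 × 9 × 1 = 54.
Revised RPNs: H=320, I=315, F=294, C=288, G=216, B=112, A=56, E=54, J=28, D=16.
Highest is now H (320).

H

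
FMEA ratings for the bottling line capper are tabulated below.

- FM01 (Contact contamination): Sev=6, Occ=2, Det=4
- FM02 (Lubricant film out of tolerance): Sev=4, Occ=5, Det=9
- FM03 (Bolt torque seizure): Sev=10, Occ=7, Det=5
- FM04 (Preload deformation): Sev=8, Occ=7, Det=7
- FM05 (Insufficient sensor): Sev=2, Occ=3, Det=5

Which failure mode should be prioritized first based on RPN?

RPN = Severity × Occurrence × Detection:
  FM01: 6 × 2 × 4 = 48
  FM02: 4 × 5 × 9 = 180
  FM03: 10 × 7 × 5 = 350
  FM04: 8 × 7 × 7 = 392
  FM05: 2 × 3 × 5 = 30
Highest RPN is 392 → FM04.

FM04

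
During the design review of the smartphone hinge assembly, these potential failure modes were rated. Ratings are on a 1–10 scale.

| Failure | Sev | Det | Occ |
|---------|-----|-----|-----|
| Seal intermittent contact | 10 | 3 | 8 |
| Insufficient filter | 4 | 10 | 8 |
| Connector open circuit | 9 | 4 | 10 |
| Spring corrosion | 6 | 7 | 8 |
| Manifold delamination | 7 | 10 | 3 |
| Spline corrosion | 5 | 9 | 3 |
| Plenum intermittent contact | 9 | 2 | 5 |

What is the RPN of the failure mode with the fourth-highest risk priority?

240

RPN = Severity × Occurrence × Detection:
  Seal intermittent contact: 10 × 8 × 3 = 240
  Insufficient filter: 4 × 8 × 10 = 320
  Connector open circuit: 9 × 10 × 4 = 360
  Spring corrosion: 6 × 8 × 7 = 336
  Manifold delamination: 7 × 3 × 10 = 210
  Spline corrosion: 5 × 3 × 9 = 135
  Plenum intermittent contact: 9 × 5 × 2 = 90
Sorted descending: 360, 336, 320, 240, 210, 135, 90.
The fourth-highest RPN is 240 (Seal intermittent contact).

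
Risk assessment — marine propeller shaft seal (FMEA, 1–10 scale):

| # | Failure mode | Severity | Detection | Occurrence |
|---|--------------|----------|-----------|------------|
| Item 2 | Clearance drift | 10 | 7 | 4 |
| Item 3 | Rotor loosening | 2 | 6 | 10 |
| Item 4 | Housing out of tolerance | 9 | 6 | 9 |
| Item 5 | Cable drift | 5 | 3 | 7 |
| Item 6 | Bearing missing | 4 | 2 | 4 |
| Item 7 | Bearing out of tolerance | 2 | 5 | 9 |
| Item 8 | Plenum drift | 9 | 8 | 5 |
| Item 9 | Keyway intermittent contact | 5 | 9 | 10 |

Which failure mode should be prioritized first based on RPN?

RPN = Severity × Occurrence × Detection:
  Item 2: 10 × 4 × 7 = 280
  Item 3: 2 × 10 × 6 = 120
  Item 4: 9 × 9 × 6 = 486
  Item 5: 5 × 7 × 3 = 105
  Item 6: 4 × 4 × 2 = 32
  Item 7: 2 × 9 × 5 = 90
  Item 8: 9 × 5 × 8 = 360
  Item 9: 5 × 10 × 9 = 450
Highest RPN is 486 → Item 4.

Item 4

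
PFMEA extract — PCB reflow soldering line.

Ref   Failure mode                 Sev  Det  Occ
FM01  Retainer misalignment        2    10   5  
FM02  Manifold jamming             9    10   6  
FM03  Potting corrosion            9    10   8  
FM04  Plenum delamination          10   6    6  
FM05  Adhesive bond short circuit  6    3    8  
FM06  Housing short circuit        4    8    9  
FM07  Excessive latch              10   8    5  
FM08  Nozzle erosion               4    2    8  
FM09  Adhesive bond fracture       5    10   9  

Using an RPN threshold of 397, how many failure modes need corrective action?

4

RPN = Severity × Occurrence × Detection:
  FM01: 2 × 5 × 10 = 100
  FM02: 9 × 6 × 10 = 540
  FM03: 9 × 8 × 10 = 720
  FM04: 10 × 6 × 6 = 360
  FM05: 6 × 8 × 3 = 144
  FM06: 4 × 9 × 8 = 288
  FM07: 10 × 5 × 8 = 400
  FM08: 4 × 8 × 2 = 64
  FM09: 5 × 9 × 10 = 450
Modes with RPN ≥ 397: FM02 (540), FM03 (720), FM07 (400), FM09 (450) → 4.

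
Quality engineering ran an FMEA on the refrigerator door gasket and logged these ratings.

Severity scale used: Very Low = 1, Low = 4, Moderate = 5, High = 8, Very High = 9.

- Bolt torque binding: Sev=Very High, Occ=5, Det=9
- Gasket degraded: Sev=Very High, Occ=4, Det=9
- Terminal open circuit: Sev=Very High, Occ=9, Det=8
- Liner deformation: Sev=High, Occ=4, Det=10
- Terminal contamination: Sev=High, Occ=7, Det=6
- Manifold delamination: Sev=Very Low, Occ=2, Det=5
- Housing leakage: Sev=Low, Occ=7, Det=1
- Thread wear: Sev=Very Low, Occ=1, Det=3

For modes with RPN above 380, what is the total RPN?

1053

RPN = Severity × Occurrence × Detection:
  Bolt torque binding: 9 × 5 × 9 = 405
  Gasket degraded: 9 × 4 × 9 = 324
  Terminal open circuit: 9 × 9 × 8 = 648
  Liner deformation: 8 × 4 × 10 = 320
  Terminal contamination: 8 × 7 × 6 = 336
  Manifold delamination: 1 × 2 × 5 = 10
  Housing leakage: 4 × 7 × 1 = 28
  Thread wear: 1 × 1 × 3 = 3
RPN > 380: Bolt torque binding (405), Terminal open circuit (648).
Sum: 405 + 648 = 1053.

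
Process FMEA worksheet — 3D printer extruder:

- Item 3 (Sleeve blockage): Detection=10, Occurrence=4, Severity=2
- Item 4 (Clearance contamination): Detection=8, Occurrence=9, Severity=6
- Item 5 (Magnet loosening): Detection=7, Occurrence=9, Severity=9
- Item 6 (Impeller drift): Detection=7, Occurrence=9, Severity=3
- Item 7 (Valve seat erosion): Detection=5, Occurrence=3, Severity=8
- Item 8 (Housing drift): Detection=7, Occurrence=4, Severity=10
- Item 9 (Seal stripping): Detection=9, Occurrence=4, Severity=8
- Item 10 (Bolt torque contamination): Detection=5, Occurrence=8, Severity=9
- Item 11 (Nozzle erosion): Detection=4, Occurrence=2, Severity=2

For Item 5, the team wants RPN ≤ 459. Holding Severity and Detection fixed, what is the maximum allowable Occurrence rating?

Item 5: S=9, O=9, D=7 → current RPN = 567.
Fixed product = 63. Need 63 × O ≤ 459, so O ≤ 459/63 = 7.29.
Maximum integer Occurrence rating = 7 (gives RPN 441; O=8 would give 504 > 459).

7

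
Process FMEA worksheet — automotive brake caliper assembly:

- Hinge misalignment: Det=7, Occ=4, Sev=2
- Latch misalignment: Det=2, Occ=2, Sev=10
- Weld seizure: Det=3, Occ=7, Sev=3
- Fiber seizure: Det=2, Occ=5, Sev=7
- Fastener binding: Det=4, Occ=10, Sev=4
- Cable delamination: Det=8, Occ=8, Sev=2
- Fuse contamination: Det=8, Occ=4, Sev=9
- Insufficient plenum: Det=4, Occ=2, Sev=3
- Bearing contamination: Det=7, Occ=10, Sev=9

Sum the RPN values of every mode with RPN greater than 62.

RPN = Severity × Occurrence × Detection:
  Hinge misalignment: 2 × 4 × 7 = 56
  Latch misalignment: 10 × 2 × 2 = 40
  Weld seizure: 3 × 7 × 3 = 63
  Fiber seizure: 7 × 5 × 2 = 70
  Fastener binding: 4 × 10 × 4 = 160
  Cable delamination: 2 × 8 × 8 = 128
  Fuse contamination: 9 × 4 × 8 = 288
  Insufficient plenum: 3 × 2 × 4 = 24
  Bearing contamination: 9 × 10 × 7 = 630
RPN > 62: Weld seizure (63), Fiber seizure (70), Fastener binding (160), Cable delamination (128), Fuse contamination (288), Bearing contamination (630).
Sum: 63 + 70 + 160 + 128 + 288 + 630 = 1339.

1339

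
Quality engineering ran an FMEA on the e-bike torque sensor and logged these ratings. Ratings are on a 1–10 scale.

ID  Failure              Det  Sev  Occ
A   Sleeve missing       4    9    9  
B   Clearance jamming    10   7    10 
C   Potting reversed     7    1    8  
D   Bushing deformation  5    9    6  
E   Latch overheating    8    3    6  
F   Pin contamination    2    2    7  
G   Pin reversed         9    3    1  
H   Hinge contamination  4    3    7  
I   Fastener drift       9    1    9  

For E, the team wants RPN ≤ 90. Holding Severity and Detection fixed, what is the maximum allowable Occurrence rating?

E: S=3, O=6, D=8 → current RPN = 144.
Fixed product = 24. Need 24 × O ≤ 90, so O ≤ 90/24 = 3.75.
Maximum integer Occurrence rating = 3 (gives RPN 72; O=4 would give 96 > 90).

3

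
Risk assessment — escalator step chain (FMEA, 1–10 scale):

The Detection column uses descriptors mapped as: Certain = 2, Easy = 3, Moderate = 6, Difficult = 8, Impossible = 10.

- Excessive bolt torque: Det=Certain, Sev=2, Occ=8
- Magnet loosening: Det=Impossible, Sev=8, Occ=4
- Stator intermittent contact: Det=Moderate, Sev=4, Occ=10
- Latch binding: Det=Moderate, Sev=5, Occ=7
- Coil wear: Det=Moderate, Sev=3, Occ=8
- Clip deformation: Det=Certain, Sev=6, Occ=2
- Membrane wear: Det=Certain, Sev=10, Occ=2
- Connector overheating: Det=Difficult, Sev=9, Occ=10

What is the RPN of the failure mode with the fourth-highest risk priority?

210

RPN = Severity × Occurrence × Detection:
  Excessive bolt torque: 2 × 8 × 2 = 32
  Magnet loosening: 8 × 4 × 10 = 320
  Stator intermittent contact: 4 × 10 × 6 = 240
  Latch binding: 5 × 7 × 6 = 210
  Coil wear: 3 × 8 × 6 = 144
  Clip deformation: 6 × 2 × 2 = 24
  Membrane wear: 10 × 2 × 2 = 40
  Connector overheating: 9 × 10 × 8 = 720
Sorted descending: 720, 320, 240, 210, 144, 40, 32, 24.
The fourth-highest RPN is 210 (Latch binding).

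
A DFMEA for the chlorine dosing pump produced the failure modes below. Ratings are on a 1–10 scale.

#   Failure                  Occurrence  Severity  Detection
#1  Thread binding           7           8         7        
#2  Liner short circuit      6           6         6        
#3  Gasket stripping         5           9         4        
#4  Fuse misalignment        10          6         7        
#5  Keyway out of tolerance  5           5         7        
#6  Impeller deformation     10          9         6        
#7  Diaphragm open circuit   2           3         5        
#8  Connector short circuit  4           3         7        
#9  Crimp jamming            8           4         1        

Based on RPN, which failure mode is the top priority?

#6

RPN = Severity × Occurrence × Detection:
  #1: 8 × 7 × 7 = 392
  #2: 6 × 6 × 6 = 216
  #3: 9 × 5 × 4 = 180
  #4: 6 × 10 × 7 = 420
  #5: 5 × 5 × 7 = 175
  #6: 9 × 10 × 6 = 540
  #7: 3 × 2 × 5 = 30
  #8: 3 × 4 × 7 = 84
  #9: 4 × 8 × 1 = 32
Highest RPN is 540 → #6.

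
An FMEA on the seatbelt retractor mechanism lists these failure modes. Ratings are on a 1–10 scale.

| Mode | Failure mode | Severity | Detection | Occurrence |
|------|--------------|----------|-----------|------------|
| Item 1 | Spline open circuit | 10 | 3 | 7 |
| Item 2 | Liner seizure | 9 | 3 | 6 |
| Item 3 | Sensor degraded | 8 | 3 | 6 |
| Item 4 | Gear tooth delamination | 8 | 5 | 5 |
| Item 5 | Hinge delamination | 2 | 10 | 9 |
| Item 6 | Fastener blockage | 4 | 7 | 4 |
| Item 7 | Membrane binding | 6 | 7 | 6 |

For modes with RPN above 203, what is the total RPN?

RPN = Severity × Occurrence × Detection:
  Item 1: 10 × 7 × 3 = 210
  Item 2: 9 × 6 × 3 = 162
  Item 3: 8 × 6 × 3 = 144
  Item 4: 8 × 5 × 5 = 200
  Item 5: 2 × 9 × 10 = 180
  Item 6: 4 × 4 × 7 = 112
  Item 7: 6 × 6 × 7 = 252
RPN > 203: Item 1 (210), Item 7 (252).
Sum: 210 + 252 = 462.

462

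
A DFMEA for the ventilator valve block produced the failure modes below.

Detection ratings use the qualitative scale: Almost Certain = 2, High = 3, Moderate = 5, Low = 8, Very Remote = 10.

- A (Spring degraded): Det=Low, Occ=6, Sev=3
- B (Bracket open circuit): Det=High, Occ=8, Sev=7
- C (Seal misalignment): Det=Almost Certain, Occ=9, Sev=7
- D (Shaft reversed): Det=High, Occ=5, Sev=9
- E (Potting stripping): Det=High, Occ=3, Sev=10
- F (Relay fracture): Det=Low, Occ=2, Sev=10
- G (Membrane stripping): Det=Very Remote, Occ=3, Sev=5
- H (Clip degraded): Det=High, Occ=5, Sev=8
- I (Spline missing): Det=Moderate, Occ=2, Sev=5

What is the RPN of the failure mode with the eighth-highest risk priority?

RPN = Severity × Occurrence × Detection:
  A: 3 × 6 × 8 = 144
  B: 7 × 8 × 3 = 168
  C: 7 × 9 × 2 = 126
  D: 9 × 5 × 3 = 135
  E: 10 × 3 × 3 = 90
  F: 10 × 2 × 8 = 160
  G: 5 × 3 × 10 = 150
  H: 8 × 5 × 3 = 120
  I: 5 × 2 × 5 = 50
Sorted descending: 168, 160, 150, 144, 135, 126, 120, 90, 50.
The eighth-highest RPN is 90 (E).

90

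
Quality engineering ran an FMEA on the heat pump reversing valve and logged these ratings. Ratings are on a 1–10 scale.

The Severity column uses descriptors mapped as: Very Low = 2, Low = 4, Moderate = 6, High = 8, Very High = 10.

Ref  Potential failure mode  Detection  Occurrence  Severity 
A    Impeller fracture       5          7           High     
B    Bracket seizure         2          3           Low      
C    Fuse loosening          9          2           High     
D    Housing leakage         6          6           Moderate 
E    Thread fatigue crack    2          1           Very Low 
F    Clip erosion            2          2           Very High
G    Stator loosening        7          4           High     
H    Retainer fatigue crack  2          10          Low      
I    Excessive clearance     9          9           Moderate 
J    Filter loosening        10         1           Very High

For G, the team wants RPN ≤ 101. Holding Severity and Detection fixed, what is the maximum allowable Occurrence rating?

1

G: S=8, O=4, D=7 → current RPN = 224.
Fixed product = 56. Need 56 × O ≤ 101, so O ≤ 101/56 = 1.80.
Maximum integer Occurrence rating = 1 (gives RPN 56; O=2 would give 112 > 101).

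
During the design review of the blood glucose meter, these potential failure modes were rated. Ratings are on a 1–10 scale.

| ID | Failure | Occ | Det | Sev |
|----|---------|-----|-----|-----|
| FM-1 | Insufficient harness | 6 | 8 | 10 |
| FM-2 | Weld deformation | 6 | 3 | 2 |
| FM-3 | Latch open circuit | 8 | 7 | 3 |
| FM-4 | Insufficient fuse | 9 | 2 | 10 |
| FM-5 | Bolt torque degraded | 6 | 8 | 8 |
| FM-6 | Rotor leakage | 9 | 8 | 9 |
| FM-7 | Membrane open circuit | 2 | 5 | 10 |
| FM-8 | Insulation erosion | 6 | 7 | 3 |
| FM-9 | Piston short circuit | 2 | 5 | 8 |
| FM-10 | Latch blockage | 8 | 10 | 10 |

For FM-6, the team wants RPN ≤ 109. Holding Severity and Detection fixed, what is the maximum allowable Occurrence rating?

FM-6: S=9, O=9, D=8 → current RPN = 648.
Fixed product = 72. Need 72 × O ≤ 109, so O ≤ 109/72 = 1.51.
Maximum integer Occurrence rating = 1 (gives RPN 72; O=2 would give 144 > 109).

1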